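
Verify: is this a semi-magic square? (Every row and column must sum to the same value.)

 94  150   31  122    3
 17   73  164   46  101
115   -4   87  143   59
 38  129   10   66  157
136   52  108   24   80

Row 1: 94 + 150 + 31 + 122 + 3 = 400.
Row 2: 17 + 73 + 164 + 46 + 101 = 401.
Row 3: 115 + (-4) + 87 + 143 + 59 = 400.
Row 4: 38 + 129 + 10 + 66 + 157 = 400.
Row 5: 136 + 52 + 108 + 24 + 80 = 400.
Column 1: 94 + 17 + 115 + 38 + 136 = 400.
Column 2: 150 + 73 + (-4) + 129 + 52 = 400.
Column 3: 31 + 164 + 87 + 10 + 108 = 400.
Column 4: 122 + 46 + 143 + 66 + 24 = 401.
Column 5: 3 + 101 + 59 + 157 + 80 = 400.

No — column 2 sums to 400 but row 2 sums to 401.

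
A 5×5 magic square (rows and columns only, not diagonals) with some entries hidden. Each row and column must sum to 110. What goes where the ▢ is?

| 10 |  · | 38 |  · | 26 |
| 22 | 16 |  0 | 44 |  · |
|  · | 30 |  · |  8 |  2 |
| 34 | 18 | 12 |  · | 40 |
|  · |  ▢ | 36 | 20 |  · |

Row 2 needs 110; the known cells sum to 82, so (2,5) = 28.
Row 4 must total 110; the given cells sum to 104, so (4,4) = 6.
From column 3, 110 − (38 + 0 + 12 + 36) gives (3,3) = 24.
Column 4 needs 110; the known cells sum to 78, so (1,4) = 32.
Column 5 needs 110; the known cells sum to 96, so (5,5) = 14.
The remaining cell in row 1 is (1,2) = 110 − 106 = 4.
Using row 3: 30 + 24 + 8 + 2 + ? → (3,1) = 110 − 64 = 46.
From column 1, 110 − (10 + 22 + 46 + 34) gives (5,1) = -2.
From column 2, 110 − (4 + 16 + 30 + 18) gives (5,2) = 42.

42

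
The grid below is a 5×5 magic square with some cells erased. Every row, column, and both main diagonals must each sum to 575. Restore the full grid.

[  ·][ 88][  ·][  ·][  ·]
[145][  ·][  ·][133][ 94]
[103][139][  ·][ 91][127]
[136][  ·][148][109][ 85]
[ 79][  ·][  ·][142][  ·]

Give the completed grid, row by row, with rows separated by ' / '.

Using row 3: 103 + 139 + 91 + 127 + ? → (3,3) = 575 − 460 = 115.
Row 4 must total 575; the given cells sum to 478, so (4,2) = 97.
Using column 1: 145 + 103 + 136 + 79 + ? → (1,1) = 575 − 463 = 112.
Column 4 needs 575; the known cells sum to 475, so (1,4) = 100.
Anti-diagonal needs 575; the known cells sum to 424, so (1,5) = 151.
From row 1, 575 − (112 + 88 + 100 + 151) gives (1,3) = 124.
From column 5, 575 − (151 + 94 + 127 + 85) gives (5,5) = 118.
Main diagonal: 112 + 115 + 109 + 118 + ? = 575, so (2,2) = 121.
Row 2 must total 575; the given cells sum to 493, so (2,3) = 82.
Using column 2: 88 + 121 + 139 + 97 + ? → (5,2) = 575 − 445 = 130.
The remaining cell in column 3 is (5,3) = 575 − 469 = 106.

112 88 124 100 151 / 145 121 82 133 94 / 103 139 115 91 127 / 136 97 148 109 85 / 79 130 106 142 118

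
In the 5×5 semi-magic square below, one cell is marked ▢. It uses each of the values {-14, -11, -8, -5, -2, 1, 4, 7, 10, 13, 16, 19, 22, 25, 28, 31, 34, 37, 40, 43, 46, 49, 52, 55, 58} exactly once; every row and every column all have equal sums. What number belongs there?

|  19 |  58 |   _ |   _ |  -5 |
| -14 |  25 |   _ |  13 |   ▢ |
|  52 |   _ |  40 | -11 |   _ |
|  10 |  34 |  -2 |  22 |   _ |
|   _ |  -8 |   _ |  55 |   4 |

The 25 entries sum to 550, so each line sums to 550/5 = 110.
Using row 4: 10 + 34 + (-2) + 22 + ? → (4,5) = 110 − 64 = 46.
Column 1 needs 110; the known cells sum to 67, so (5,1) = 43.
Using column 2: 58 + 25 + 34 + (-8) + ? → (3,2) = 110 − 109 = 1.
The remaining cell in column 4 is (1,4) = 110 − 79 = 31.
The remaining cell in row 1 is (1,3) = 110 − 103 = 7.
Row 3 needs 110; the known cells sum to 82, so (3,5) = 28.
Using row 5: 43 + (-8) + 55 + 4 + ? → (5,3) = 110 − 94 = 16.
From column 3, 110 − (7 + 40 + (-2) + 16) gives (2,3) = 49.
Using column 5: -5 + 28 + 46 + 4 + ? → (2,5) = 110 − 73 = 37.

37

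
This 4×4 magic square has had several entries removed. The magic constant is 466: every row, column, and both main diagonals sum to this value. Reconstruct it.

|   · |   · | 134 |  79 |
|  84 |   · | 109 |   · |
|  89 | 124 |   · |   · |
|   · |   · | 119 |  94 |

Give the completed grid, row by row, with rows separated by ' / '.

Column 3 must total 466; the given cells sum to 362, so (3,3) = 104.
Anti-diagonal: 79 + 109 + 124 + ? = 466, so (4,1) = 154.
Using row 3: 89 + 124 + 104 + ? → (3,4) = 466 − 317 = 149.
Row 4: 154 + 119 + 94 + ? = 466, so (4,2) = 99.
Column 1: 84 + 89 + 154 + ? = 466, so (1,1) = 139.
The remaining cell in column 4 is (2,4) = 466 − 322 = 144.
From main diagonal, 466 − (139 + 104 + 94) gives (2,2) = 129.
Using row 1: 139 + 134 + 79 + ? → (1,2) = 466 − 352 = 114.

139 114 134 79 / 84 129 109 144 / 89 124 104 149 / 154 99 119 94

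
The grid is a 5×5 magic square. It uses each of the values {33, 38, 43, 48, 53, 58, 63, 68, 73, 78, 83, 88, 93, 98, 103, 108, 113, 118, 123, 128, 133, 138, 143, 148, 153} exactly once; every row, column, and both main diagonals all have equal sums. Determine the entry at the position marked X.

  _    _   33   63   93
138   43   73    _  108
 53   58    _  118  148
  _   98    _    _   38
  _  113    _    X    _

48

The 25 entries sum to 2325, so each line sums to 2325/5 = 465.
Using row 2: 138 + 43 + 73 + 108 + ? → (2,4) = 465 − 362 = 103.
Row 3: 53 + 58 + 118 + 148 + ? = 465, so (3,3) = 88.
The remaining cell in column 2 is (1,2) = 465 − 312 = 153.
Column 5: 93 + 108 + 148 + 38 + ? = 465, so (5,5) = 78.
Anti-diagonal: 93 + 103 + 88 + 98 + ? = 465, so (5,1) = 83.
The remaining cell in row 1 is (1,1) = 465 − 342 = 123.
From column 1, 465 − (123 + 138 + 53 + 83) gives (4,1) = 68.
Main diagonal needs 465; the known cells sum to 332, so (4,4) = 133.
Row 4: 68 + 98 + 133 + 38 + ? = 465, so (4,3) = 128.
The remaining cell in column 3 is (5,3) = 465 − 322 = 143.
Using column 4: 63 + 103 + 118 + 133 + ? → (5,4) = 465 − 417 = 48.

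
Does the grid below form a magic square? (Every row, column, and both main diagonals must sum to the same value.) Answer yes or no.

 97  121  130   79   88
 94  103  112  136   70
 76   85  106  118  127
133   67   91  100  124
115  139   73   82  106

No — row 5 sums to 515 but column 3 sums to 512.

Row 1: 97 + 121 + 130 + 79 + 88 = 515.
Row 2: 94 + 103 + 112 + 136 + 70 = 515.
Row 3: 76 + 85 + 106 + 118 + 127 = 512.
Row 4: 133 + 67 + 91 + 100 + 124 = 515.
Row 5: 115 + 139 + 73 + 82 + 106 = 515.
Column 1: 97 + 94 + 76 + 133 + 115 = 515.
Column 2: 121 + 103 + 85 + 67 + 139 = 515.
Column 3: 130 + 112 + 106 + 91 + 73 = 512.
Column 4: 79 + 136 + 118 + 100 + 82 = 515.
Column 5: 88 + 70 + 127 + 124 + 106 = 515.
Main diagonal: 97 + 103 + 106 + 100 + 106 = 512.
Anti-diagonal: 88 + 136 + 106 + 67 + 115 = 512.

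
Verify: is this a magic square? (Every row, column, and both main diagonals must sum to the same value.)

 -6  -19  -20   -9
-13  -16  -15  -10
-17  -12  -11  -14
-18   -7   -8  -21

Yes

Row 1: -6 + (-19) + (-20) + (-9) = -54.
Row 2: -13 + (-16) + (-15) + (-10) = -54.
Row 3: -17 + (-12) + (-11) + (-14) = -54.
Row 4: -18 + (-7) + (-8) + (-21) = -54.
Column 1: -6 + (-13) + (-17) + (-18) = -54.
Column 2: -19 + (-16) + (-12) + (-7) = -54.
Column 3: -20 + (-15) + (-11) + (-8) = -54.
Column 4: -9 + (-10) + (-14) + (-21) = -54.
Main diagonal: -6 + (-16) + (-11) + (-21) = -54.
Anti-diagonal: -9 + (-15) + (-12) + (-18) = -54.
All lines sum to -54.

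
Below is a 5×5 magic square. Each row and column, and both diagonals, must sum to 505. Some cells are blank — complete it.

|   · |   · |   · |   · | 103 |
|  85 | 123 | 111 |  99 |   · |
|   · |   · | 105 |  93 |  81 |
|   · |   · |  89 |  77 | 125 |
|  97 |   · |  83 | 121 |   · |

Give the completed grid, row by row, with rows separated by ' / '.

The remaining cell in row 2 is (2,5) = 505 − 418 = 87.
Column 3 needs 505; the known cells sum to 388, so (1,3) = 117.
Column 4 needs 505; the known cells sum to 390, so (1,4) = 115.
Using column 5: 103 + 87 + 81 + 125 + ? → (5,5) = 505 − 396 = 109.
Using main diagonal: 123 + 105 + 77 + 109 + ? → (1,1) = 505 − 414 = 91.
Anti-diagonal must total 505; the given cells sum to 404, so (4,2) = 101.
Using row 1: 91 + 117 + 115 + 103 + ? → (1,2) = 505 − 426 = 79.
Row 4 needs 505; the known cells sum to 392, so (4,1) = 113.
Row 5: 97 + 83 + 121 + 109 + ? = 505, so (5,2) = 95.
From column 1, 505 − (91 + 85 + 113 + 97) gives (3,1) = 119.
Column 2: 79 + 123 + 101 + 95 + ? = 505, so (3,2) = 107.

91 79 117 115 103 / 85 123 111 99 87 / 119 107 105 93 81 / 113 101 89 77 125 / 97 95 83 121 109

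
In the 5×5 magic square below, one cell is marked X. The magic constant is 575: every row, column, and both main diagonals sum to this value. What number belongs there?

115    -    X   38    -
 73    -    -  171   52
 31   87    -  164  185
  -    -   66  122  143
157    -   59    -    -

Using row 3: 31 + 87 + 164 + 185 + ? → (3,3) = 575 − 467 = 108.
From column 1, 575 − (115 + 73 + 31 + 157) gives (4,1) = 199.
The remaining cell in column 4 is (5,4) = 575 − 495 = 80.
Row 4 must total 575; the given cells sum to 530, so (4,2) = 45.
The remaining cell in anti-diagonal is (1,5) = 575 − 481 = 94.
Column 5 must total 575; the given cells sum to 474, so (5,5) = 101.
Main diagonal must total 575; the given cells sum to 446, so (2,2) = 129.
Using row 2: 73 + 129 + 171 + 52 + ? → (2,3) = 575 − 425 = 150.
From row 5, 575 − (157 + 59 + 80 + 101) gives (5,2) = 178.
Column 2 must total 575; the given cells sum to 439, so (1,2) = 136.
Column 3 must total 575; the given cells sum to 383, so (1,3) = 192.

192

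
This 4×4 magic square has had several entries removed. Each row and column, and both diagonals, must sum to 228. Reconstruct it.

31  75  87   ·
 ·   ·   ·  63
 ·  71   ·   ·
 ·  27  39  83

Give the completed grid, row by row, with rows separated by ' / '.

31 75 87 35 / 67 55 43 63 / 51 71 59 47 / 79 27 39 83

Row 1: 31 + 75 + 87 + ? = 228, so (1,4) = 35.
Using row 4: 27 + 39 + 83 + ? → (4,1) = 228 − 149 = 79.
The remaining cell in column 2 is (2,2) = 228 − 173 = 55.
From column 4, 228 − (35 + 63 + 83) gives (3,4) = 47.
Main diagonal needs 228; the known cells sum to 169, so (3,3) = 59.
The remaining cell in anti-diagonal is (2,3) = 228 − 185 = 43.
From row 2, 228 − (55 + 43 + 63) gives (2,1) = 67.
Row 3 needs 228; the known cells sum to 177, so (3,1) = 51.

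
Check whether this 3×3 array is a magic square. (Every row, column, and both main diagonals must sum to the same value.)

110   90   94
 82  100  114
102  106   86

Row 1: 110 + 90 + 94 = 294.
Row 2: 82 + 100 + 114 = 296.
Row 3: 102 + 106 + 86 = 294.
Column 1: 110 + 82 + 102 = 294.
Column 2: 90 + 100 + 106 = 296.
Column 3: 94 + 114 + 86 = 294.
Main diagonal: 110 + 100 + 86 = 296.
Anti-diagonal: 94 + 100 + 102 = 296.

No — row 3 sums to 294 but main diagonal sums to 296.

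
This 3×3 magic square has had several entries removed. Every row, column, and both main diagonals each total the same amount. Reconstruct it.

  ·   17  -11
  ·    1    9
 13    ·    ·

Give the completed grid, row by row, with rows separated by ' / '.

-3 17 -11 / -7 1 9 / 13 -15 5

Anti-diagonal is already complete: -11 + 1 + 13 = 3, so that is the magic constant.
Row 1 must total 3; the given cells sum to 6, so (1,1) = -3.
From row 2, 3 − (1 + 9) gives (2,1) = -7.
Column 2 needs 3; the known cells sum to 18, so (3,2) = -15.
Column 3: -11 + 9 + ? = 3, so (3,3) = 5.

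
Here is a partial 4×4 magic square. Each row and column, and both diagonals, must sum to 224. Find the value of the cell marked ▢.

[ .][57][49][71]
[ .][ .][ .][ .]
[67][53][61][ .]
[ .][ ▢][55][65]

63

Row 1 must total 224; the given cells sum to 177, so (1,1) = 47.
Row 3 needs 224; the known cells sum to 181, so (3,4) = 43.
Column 3: 49 + 61 + 55 + ? = 224, so (2,3) = 59.
Column 4 needs 224; the known cells sum to 179, so (2,4) = 45.
Main diagonal needs 224; the known cells sum to 173, so (2,2) = 51.
The remaining cell in anti-diagonal is (4,1) = 224 − 183 = 41.
From row 2, 224 − (51 + 59 + 45) gives (2,1) = 69.
Row 4 needs 224; the known cells sum to 161, so (4,2) = 63.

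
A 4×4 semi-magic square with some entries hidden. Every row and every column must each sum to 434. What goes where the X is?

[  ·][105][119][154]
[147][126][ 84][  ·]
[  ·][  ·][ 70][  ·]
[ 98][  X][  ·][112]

63

Using row 1: 105 + 119 + 154 + ? → (1,1) = 434 − 378 = 56.
The remaining cell in row 2 is (2,4) = 434 − 357 = 77.
From column 1, 434 − (56 + 147 + 98) gives (3,1) = 133.
Column 3 must total 434; the given cells sum to 273, so (4,3) = 161.
Column 4 needs 434; the known cells sum to 343, so (3,4) = 91.
Row 3 must total 434; the given cells sum to 294, so (3,2) = 140.
Row 4 must total 434; the given cells sum to 371, so (4,2) = 63.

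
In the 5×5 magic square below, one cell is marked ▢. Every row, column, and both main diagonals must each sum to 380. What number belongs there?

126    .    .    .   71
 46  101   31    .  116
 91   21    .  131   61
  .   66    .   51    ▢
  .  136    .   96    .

106

Row 2 needs 380; the known cells sum to 294, so (2,4) = 86.
Row 3: 91 + 21 + 131 + 61 + ? = 380, so (3,3) = 76.
Column 2 needs 380; the known cells sum to 324, so (1,2) = 56.
Column 4: 86 + 131 + 51 + 96 + ? = 380, so (1,4) = 16.
The remaining cell in main diagonal is (5,5) = 380 − 354 = 26.
Anti-diagonal must total 380; the given cells sum to 299, so (5,1) = 81.
From row 1, 380 − (126 + 56 + 16 + 71) gives (1,3) = 111.
The remaining cell in row 5 is (5,3) = 380 − 339 = 41.
Using column 1: 126 + 46 + 91 + 81 + ? → (4,1) = 380 − 344 = 36.
Column 3 needs 380; the known cells sum to 259, so (4,3) = 121.
Column 5 must total 380; the given cells sum to 274, so (4,5) = 106.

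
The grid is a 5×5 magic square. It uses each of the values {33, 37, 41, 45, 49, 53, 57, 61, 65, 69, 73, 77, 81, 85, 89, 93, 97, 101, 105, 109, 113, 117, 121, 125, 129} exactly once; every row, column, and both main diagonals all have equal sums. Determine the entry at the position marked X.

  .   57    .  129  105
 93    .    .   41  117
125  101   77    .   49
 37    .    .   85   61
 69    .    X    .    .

121

The 25 entries sum to 2025, so each line sums to 2025/5 = 405.
Row 3: 125 + 101 + 77 + 49 + ? = 405, so (3,4) = 53.
Column 1 must total 405; the given cells sum to 324, so (1,1) = 81.
Column 4 must total 405; the given cells sum to 308, so (5,4) = 97.
Using column 5: 105 + 117 + 49 + 61 + ? → (5,5) = 405 − 332 = 73.
Main diagonal needs 405; the known cells sum to 316, so (2,2) = 89.
The remaining cell in anti-diagonal is (4,2) = 405 − 292 = 113.
The remaining cell in row 1 is (1,3) = 405 − 372 = 33.
The remaining cell in row 2 is (2,3) = 405 − 340 = 65.
Using row 4: 37 + 113 + 85 + 61 + ? → (4,3) = 405 − 296 = 109.
The remaining cell in column 2 is (5,2) = 405 − 360 = 45.
The remaining cell in column 3 is (5,3) = 405 − 284 = 121.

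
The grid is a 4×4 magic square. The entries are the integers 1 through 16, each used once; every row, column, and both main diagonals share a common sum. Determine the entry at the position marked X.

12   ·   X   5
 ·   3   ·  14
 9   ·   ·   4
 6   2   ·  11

The entries are 1 through 16, which sum to 136, so each line sums to 136/4 = 34.
The remaining cell in row 4 is (4,3) = 34 − 19 = 15.
Using column 1: 12 + 9 + 6 + ? → (2,1) = 34 − 27 = 7.
Using main diagonal: 12 + 3 + 11 + ? → (3,3) = 34 − 26 = 8.
The remaining cell in row 2 is (2,3) = 34 − 24 = 10.
Row 3 must total 34; the given cells sum to 21, so (3,2) = 13.
Column 2 needs 34; the known cells sum to 18, so (1,2) = 16.
Column 3: 10 + 8 + 15 + ? = 34, so (1,3) = 1.

1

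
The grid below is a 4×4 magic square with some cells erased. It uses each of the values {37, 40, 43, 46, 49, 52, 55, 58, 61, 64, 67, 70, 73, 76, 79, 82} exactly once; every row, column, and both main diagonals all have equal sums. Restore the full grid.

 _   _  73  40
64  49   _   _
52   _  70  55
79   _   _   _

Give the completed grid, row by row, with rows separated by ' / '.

43 82 73 40 / 64 49 58 67 / 52 61 70 55 / 79 46 37 76

The 16 entries sum to 952, so each line sums to 952/4 = 238.
Row 3 must total 238; the given cells sum to 177, so (3,2) = 61.
Column 1 must total 238; the given cells sum to 195, so (1,1) = 43.
Using main diagonal: 43 + 49 + 70 + ? → (4,4) = 238 − 162 = 76.
Using anti-diagonal: 40 + 61 + 79 + ? → (2,3) = 238 − 180 = 58.
Row 1: 43 + 73 + 40 + ? = 238, so (1,2) = 82.
Row 2 must total 238; the given cells sum to 171, so (2,4) = 67.
Using column 2: 82 + 49 + 61 + ? → (4,2) = 238 − 192 = 46.
Column 3 needs 238; the known cells sum to 201, so (4,3) = 37.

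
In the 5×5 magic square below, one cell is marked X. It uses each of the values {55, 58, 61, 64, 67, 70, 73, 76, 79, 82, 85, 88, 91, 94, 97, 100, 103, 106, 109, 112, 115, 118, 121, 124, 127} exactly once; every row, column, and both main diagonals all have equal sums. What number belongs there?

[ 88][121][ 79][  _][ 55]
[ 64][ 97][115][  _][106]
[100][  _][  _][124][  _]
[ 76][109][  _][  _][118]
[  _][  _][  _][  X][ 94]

The 25 entries sum to 2275, so each line sums to 2275/5 = 455.
The remaining cell in row 1 is (1,4) = 455 − 343 = 112.
The remaining cell in row 2 is (2,4) = 455 − 382 = 73.
The remaining cell in column 1 is (5,1) = 455 − 328 = 127.
Column 5 must total 455; the given cells sum to 373, so (3,5) = 82.
Anti-diagonal: 55 + 73 + 109 + 127 + ? = 455, so (3,3) = 91.
Row 3 must total 455; the given cells sum to 397, so (3,2) = 58.
From column 2, 455 − (121 + 97 + 58 + 109) gives (5,2) = 70.
The remaining cell in main diagonal is (4,4) = 455 − 370 = 85.
Row 4 must total 455; the given cells sum to 388, so (4,3) = 67.
Column 3 needs 455; the known cells sum to 352, so (5,3) = 103.
Column 4 must total 455; the given cells sum to 394, so (5,4) = 61.

61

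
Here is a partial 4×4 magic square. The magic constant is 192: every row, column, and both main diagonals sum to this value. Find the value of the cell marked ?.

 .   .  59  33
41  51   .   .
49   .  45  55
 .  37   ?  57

35

The remaining cell in row 3 is (3,2) = 192 − 149 = 43.
Column 2 needs 192; the known cells sum to 131, so (1,2) = 61.
Column 4 needs 192; the known cells sum to 145, so (2,4) = 47.
Main diagonal: 51 + 45 + 57 + ? = 192, so (1,1) = 39.
Row 2 must total 192; the given cells sum to 139, so (2,3) = 53.
The remaining cell in column 1 is (4,1) = 192 − 129 = 63.
Column 3 must total 192; the given cells sum to 157, so (4,3) = 35.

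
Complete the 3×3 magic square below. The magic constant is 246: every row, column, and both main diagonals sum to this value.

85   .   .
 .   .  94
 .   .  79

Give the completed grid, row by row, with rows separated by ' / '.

85 88 73 / 70 82 94 / 91 76 79

Column 3 must total 246; the given cells sum to 173, so (1,3) = 73.
From main diagonal, 246 − (85 + 79) gives (2,2) = 82.
The remaining cell in anti-diagonal is (3,1) = 246 − 155 = 91.
Row 1 needs 246; the known cells sum to 158, so (1,2) = 88.
Row 2 needs 246; the known cells sum to 176, so (2,1) = 70.
Row 3: 91 + 79 + ? = 246, so (3,2) = 76.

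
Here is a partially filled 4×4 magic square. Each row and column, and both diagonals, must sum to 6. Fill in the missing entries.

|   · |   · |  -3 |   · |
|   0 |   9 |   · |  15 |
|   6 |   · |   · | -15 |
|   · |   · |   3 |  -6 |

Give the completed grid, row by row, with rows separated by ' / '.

From row 2, 6 − (0 + 9 + 15) gives (2,3) = -18.
From column 3, 6 − (-3 + (-18) + 3) gives (3,3) = 24.
From column 4, 6 − (15 + (-15) + (-6)) gives (1,4) = 12.
Using main diagonal: 9 + 24 + (-6) + ? → (1,1) = 6 − 27 = -21.
Row 1: -21 + (-3) + 12 + ? = 6, so (1,2) = 18.
From row 3, 6 − (6 + 24 + (-15)) gives (3,2) = -9.
Column 1 must total 6; the given cells sum to -15, so (4,1) = 21.
Column 2 must total 6; the given cells sum to 18, so (4,2) = -12.

-21 18 -3 12 / 0 9 -18 15 / 6 -9 24 -15 / 21 -12 3 -6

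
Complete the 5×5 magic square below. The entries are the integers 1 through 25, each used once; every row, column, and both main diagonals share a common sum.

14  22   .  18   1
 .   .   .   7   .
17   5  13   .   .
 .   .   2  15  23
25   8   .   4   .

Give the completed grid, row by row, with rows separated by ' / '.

14 22 10 18 1 / 3 11 24 7 20 / 17 5 13 21 9 / 6 19 2 15 23 / 25 8 16 4 12

The entries are 1 through 25, which sum to 325, so each line sums to 325/5 = 65.
Using row 1: 14 + 22 + 18 + 1 + ? → (1,3) = 65 − 55 = 10.
Column 4 must total 65; the given cells sum to 44, so (3,4) = 21.
Using anti-diagonal: 1 + 7 + 13 + 25 + ? → (4,2) = 65 − 46 = 19.
Row 3: 17 + 5 + 13 + 21 + ? = 65, so (3,5) = 9.
Using row 4: 19 + 2 + 15 + 23 + ? → (4,1) = 65 − 59 = 6.
Column 1 must total 65; the given cells sum to 62, so (2,1) = 3.
Column 2 must total 65; the given cells sum to 54, so (2,2) = 11.
From main diagonal, 65 − (14 + 11 + 13 + 15) gives (5,5) = 12.
Row 5 must total 65; the given cells sum to 49, so (5,3) = 16.
From column 3, 65 − (10 + 13 + 2 + 16) gives (2,3) = 24.
Column 5: 1 + 9 + 23 + 12 + ? = 65, so (2,5) = 20.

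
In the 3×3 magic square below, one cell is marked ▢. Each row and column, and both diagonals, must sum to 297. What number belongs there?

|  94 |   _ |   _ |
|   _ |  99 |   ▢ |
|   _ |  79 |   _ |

Using column 2: 99 + 79 + ? → (1,2) = 297 − 178 = 119.
Main diagonal needs 297; the known cells sum to 193, so (3,3) = 104.
The remaining cell in row 1 is (1,3) = 297 − 213 = 84.
Row 3: 79 + 104 + ? = 297, so (3,1) = 114.
Column 1 must total 297; the given cells sum to 208, so (2,1) = 89.
From column 3, 297 − (84 + 104) gives (2,3) = 109.

109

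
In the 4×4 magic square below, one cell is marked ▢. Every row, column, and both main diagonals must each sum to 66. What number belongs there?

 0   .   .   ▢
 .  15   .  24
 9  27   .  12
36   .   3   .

-3

Row 3 must total 66; the given cells sum to 48, so (3,3) = 18.
The remaining cell in column 1 is (2,1) = 66 − 45 = 21.
Main diagonal: 0 + 15 + 18 + ? = 66, so (4,4) = 33.
Row 2: 21 + 15 + 24 + ? = 66, so (2,3) = 6.
Row 4: 36 + 3 + 33 + ? = 66, so (4,2) = -6.
Column 2 needs 66; the known cells sum to 36, so (1,2) = 30.
Column 3: 6 + 18 + 3 + ? = 66, so (1,3) = 39.
Column 4: 24 + 12 + 33 + ? = 66, so (1,4) = -3.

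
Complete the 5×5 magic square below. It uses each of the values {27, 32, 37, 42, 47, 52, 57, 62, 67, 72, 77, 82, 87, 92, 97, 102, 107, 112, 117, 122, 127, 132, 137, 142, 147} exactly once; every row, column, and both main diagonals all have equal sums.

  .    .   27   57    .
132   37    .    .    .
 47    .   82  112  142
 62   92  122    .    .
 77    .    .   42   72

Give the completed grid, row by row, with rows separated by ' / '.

The 25 entries sum to 2175, so each line sums to 2175/5 = 435.
Row 3: 47 + 82 + 112 + 142 + ? = 435, so (3,2) = 52.
Column 1 must total 435; the given cells sum to 318, so (1,1) = 117.
The remaining cell in main diagonal is (4,4) = 435 − 308 = 127.
From row 4, 435 − (62 + 92 + 122 + 127) gives (4,5) = 32.
The remaining cell in column 4 is (2,4) = 435 − 338 = 97.
The remaining cell in anti-diagonal is (1,5) = 435 − 348 = 87.
Row 1 must total 435; the given cells sum to 288, so (1,2) = 147.
Column 2 needs 435; the known cells sum to 328, so (5,2) = 107.
From column 5, 435 − (87 + 142 + 32 + 72) gives (2,5) = 102.
Row 2: 132 + 37 + 97 + 102 + ? = 435, so (2,3) = 67.
The remaining cell in row 5 is (5,3) = 435 − 298 = 137.

117 147 27 57 87 / 132 37 67 97 102 / 47 52 82 112 142 / 62 92 122 127 32 / 77 107 137 42 72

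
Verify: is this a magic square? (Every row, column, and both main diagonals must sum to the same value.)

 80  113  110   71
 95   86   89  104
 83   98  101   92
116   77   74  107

Yes

Row 1: 80 + 113 + 110 + 71 = 374.
Row 2: 95 + 86 + 89 + 104 = 374.
Row 3: 83 + 98 + 101 + 92 = 374.
Row 4: 116 + 77 + 74 + 107 = 374.
Column 1: 80 + 95 + 83 + 116 = 374.
Column 2: 113 + 86 + 98 + 77 = 374.
Column 3: 110 + 89 + 101 + 74 = 374.
Column 4: 71 + 104 + 92 + 107 = 374.
Main diagonal: 80 + 86 + 101 + 107 = 374.
Anti-diagonal: 71 + 89 + 98 + 116 = 374.
All lines sum to 374.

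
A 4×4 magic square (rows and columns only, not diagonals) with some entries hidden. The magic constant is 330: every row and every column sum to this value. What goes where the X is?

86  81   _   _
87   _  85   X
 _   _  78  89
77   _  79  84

Using row 4: 77 + 79 + 84 + ? → (4,2) = 330 − 240 = 90.
From column 1, 330 − (86 + 87 + 77) gives (3,1) = 80.
The remaining cell in column 3 is (1,3) = 330 − 242 = 88.
Row 1: 86 + 81 + 88 + ? = 330, so (1,4) = 75.
From row 3, 330 − (80 + 78 + 89) gives (3,2) = 83.
Column 2 needs 330; the known cells sum to 254, so (2,2) = 76.
Column 4: 75 + 89 + 84 + ? = 330, so (2,4) = 82.

82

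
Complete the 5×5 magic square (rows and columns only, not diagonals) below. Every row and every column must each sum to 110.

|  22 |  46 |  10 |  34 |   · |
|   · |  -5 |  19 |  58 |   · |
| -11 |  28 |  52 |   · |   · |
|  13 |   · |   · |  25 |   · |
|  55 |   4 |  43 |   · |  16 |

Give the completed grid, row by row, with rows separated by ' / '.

22 46 10 34 -2 / 31 -5 19 58 7 / -11 28 52 1 40 / 13 37 -14 25 49 / 55 4 43 -8 16

Using row 1: 22 + 46 + 10 + 34 + ? → (1,5) = 110 − 112 = -2.
Row 5 needs 110; the known cells sum to 118, so (5,4) = -8.
Column 1 must total 110; the given cells sum to 79, so (2,1) = 31.
Using column 2: 46 + (-5) + 28 + 4 + ? → (4,2) = 110 − 73 = 37.
Column 3 must total 110; the given cells sum to 124, so (4,3) = -14.
Column 4: 34 + 58 + 25 + (-8) + ? = 110, so (3,4) = 1.
Using row 2: 31 + (-5) + 19 + 58 + ? → (2,5) = 110 − 103 = 7.
Row 3 needs 110; the known cells sum to 70, so (3,5) = 40.
Row 4 needs 110; the known cells sum to 61, so (4,5) = 49.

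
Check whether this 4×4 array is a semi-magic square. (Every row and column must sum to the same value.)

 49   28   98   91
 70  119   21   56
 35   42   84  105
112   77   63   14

Yes

Row 1: 49 + 28 + 98 + 91 = 266.
Row 2: 70 + 119 + 21 + 56 = 266.
Row 3: 35 + 42 + 84 + 105 = 266.
Row 4: 112 + 77 + 63 + 14 = 266.
Column 1: 49 + 70 + 35 + 112 = 266.
Column 2: 28 + 119 + 42 + 77 = 266.
Column 3: 98 + 21 + 84 + 63 = 266.
Column 4: 91 + 56 + 105 + 14 = 266.
All lines sum to 266.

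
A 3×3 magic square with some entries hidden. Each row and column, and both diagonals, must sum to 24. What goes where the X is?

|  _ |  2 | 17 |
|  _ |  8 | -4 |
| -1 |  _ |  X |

Row 1: 2 + 17 + ? = 24, so (1,1) = 5.
The remaining cell in row 2 is (2,1) = 24 − 4 = 20.
Column 2 must total 24; the given cells sum to 10, so (3,2) = 14.
Column 3: 17 + (-4) + ? = 24, so (3,3) = 11.

11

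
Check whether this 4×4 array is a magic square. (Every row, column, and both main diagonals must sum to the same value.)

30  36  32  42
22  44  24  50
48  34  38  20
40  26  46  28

Yes

Row 1: 30 + 36 + 32 + 42 = 140.
Row 2: 22 + 44 + 24 + 50 = 140.
Row 3: 48 + 34 + 38 + 20 = 140.
Row 4: 40 + 26 + 46 + 28 = 140.
Column 1: 30 + 22 + 48 + 40 = 140.
Column 2: 36 + 44 + 34 + 26 = 140.
Column 3: 32 + 24 + 38 + 46 = 140.
Column 4: 42 + 50 + 20 + 28 = 140.
Main diagonal: 30 + 44 + 38 + 28 = 140.
Anti-diagonal: 42 + 24 + 34 + 40 = 140.
All lines sum to 140.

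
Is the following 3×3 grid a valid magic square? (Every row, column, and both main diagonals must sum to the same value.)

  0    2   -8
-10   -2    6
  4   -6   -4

Yes

Row 1: 0 + 2 + (-8) = -6.
Row 2: -10 + (-2) + 6 = -6.
Row 3: 4 + (-6) + (-4) = -6.
Column 1: 0 + (-10) + 4 = -6.
Column 2: 2 + (-2) + (-6) = -6.
Column 3: -8 + 6 + (-4) = -6.
Main diagonal: 0 + (-2) + (-4) = -6.
Anti-diagonal: -8 + (-2) + 4 = -6.
All lines sum to -6.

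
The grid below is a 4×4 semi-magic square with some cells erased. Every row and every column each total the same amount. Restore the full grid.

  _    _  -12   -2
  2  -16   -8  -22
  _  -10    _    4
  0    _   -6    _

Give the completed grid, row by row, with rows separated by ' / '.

Row 2 is already complete: 2 + -16 + -8 + -22 = -44, so that is the magic constant.
Column 3: -12 + (-8) + (-6) + ? = -44, so (3,3) = -18.
Column 4 must total -44; the given cells sum to -20, so (4,4) = -24.
Using row 3: -10 + (-18) + 4 + ? → (3,1) = -44 − (-24) = -20.
Row 4 needs -44; the known cells sum to -30, so (4,2) = -14.
From column 1, -44 − (2 + (-20) + 0) gives (1,1) = -26.
Column 2 must total -44; the given cells sum to -40, so (1,2) = -4.

-26 -4 -12 -2 / 2 -16 -8 -22 / -20 -10 -18 4 / 0 -14 -6 -24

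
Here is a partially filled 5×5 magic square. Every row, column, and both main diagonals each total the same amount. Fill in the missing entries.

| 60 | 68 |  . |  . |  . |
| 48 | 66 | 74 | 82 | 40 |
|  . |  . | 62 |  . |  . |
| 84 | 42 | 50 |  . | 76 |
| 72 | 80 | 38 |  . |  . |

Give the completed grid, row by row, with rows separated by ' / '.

Row 2 is already complete: 48 + 66 + 74 + 82 + 40 = 310, so that is the magic constant.
Row 4: 84 + 42 + 50 + 76 + ? = 310, so (4,4) = 58.
From column 1, 310 − (60 + 48 + 84 + 72) gives (3,1) = 46.
Column 2 needs 310; the known cells sum to 256, so (3,2) = 54.
From column 3, 310 − (74 + 62 + 50 + 38) gives (1,3) = 86.
Using main diagonal: 60 + 66 + 62 + 58 + ? → (5,5) = 310 − 246 = 64.
The remaining cell in anti-diagonal is (1,5) = 310 − 258 = 52.
The remaining cell in row 1 is (1,4) = 310 − 266 = 44.
From row 5, 310 − (72 + 80 + 38 + 64) gives (5,4) = 56.
Column 4: 44 + 82 + 58 + 56 + ? = 310, so (3,4) = 70.
Column 5: 52 + 40 + 76 + 64 + ? = 310, so (3,5) = 78.

60 68 86 44 52 / 48 66 74 82 40 / 46 54 62 70 78 / 84 42 50 58 76 / 72 80 38 56 64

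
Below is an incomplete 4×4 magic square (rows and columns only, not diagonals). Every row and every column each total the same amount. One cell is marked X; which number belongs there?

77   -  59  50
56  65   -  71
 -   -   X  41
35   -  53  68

80

Column 4 is complete and sums to 230; that is the magic constant.
Using row 1: 77 + 59 + 50 + ? → (1,2) = 230 − 186 = 44.
From row 2, 230 − (56 + 65 + 71) gives (2,3) = 38.
Using row 4: 35 + 53 + 68 + ? → (4,2) = 230 − 156 = 74.
Column 1 must total 230; the given cells sum to 168, so (3,1) = 62.
The remaining cell in column 2 is (3,2) = 230 − 183 = 47.
Column 3 must total 230; the given cells sum to 150, so (3,3) = 80.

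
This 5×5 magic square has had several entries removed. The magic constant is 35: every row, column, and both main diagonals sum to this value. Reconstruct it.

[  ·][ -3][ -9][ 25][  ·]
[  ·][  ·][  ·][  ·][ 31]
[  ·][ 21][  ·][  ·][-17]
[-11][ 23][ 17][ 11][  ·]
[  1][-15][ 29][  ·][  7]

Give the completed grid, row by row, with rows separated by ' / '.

Row 4: -11 + 23 + 17 + 11 + ? = 35, so (4,5) = -5.
From row 5, 35 − (1 + (-15) + 29 + 7) gives (5,4) = 13.
Column 2 must total 35; the given cells sum to 26, so (2,2) = 9.
Column 5: 31 + (-17) + (-5) + 7 + ? = 35, so (1,5) = 19.
The remaining cell in row 1 is (1,1) = 35 − 32 = 3.
Using main diagonal: 3 + 9 + 11 + 7 + ? → (3,3) = 35 − 30 = 5.
From anti-diagonal, 35 − (19 + 5 + 23 + 1) gives (2,4) = -13.
Column 3: -9 + 5 + 17 + 29 + ? = 35, so (2,3) = -7.
Column 4 needs 35; the known cells sum to 36, so (3,4) = -1.
From row 2, 35 − (9 + (-7) + (-13) + 31) gives (2,1) = 15.
Row 3: 21 + 5 + (-1) + (-17) + ? = 35, so (3,1) = 27.

3 -3 -9 25 19 / 15 9 -7 -13 31 / 27 21 5 -1 -17 / -11 23 17 11 -5 / 1 -15 29 13 7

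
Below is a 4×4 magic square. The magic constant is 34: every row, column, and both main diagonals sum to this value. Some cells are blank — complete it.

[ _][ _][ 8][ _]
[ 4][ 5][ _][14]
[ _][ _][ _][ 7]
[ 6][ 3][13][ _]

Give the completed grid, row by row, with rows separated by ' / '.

Row 2: 4 + 5 + 14 + ? = 34, so (2,3) = 11.
From row 4, 34 − (6 + 3 + 13) gives (4,4) = 12.
Column 3: 8 + 11 + 13 + ? = 34, so (3,3) = 2.
Using column 4: 14 + 7 + 12 + ? → (1,4) = 34 − 33 = 1.
From main diagonal, 34 − (5 + 2 + 12) gives (1,1) = 15.
Anti-diagonal must total 34; the given cells sum to 18, so (3,2) = 16.
Using row 1: 15 + 8 + 1 + ? → (1,2) = 34 − 24 = 10.
Row 3 needs 34; the known cells sum to 25, so (3,1) = 9.

15 10 8 1 / 4 5 11 14 / 9 16 2 7 / 6 3 13 12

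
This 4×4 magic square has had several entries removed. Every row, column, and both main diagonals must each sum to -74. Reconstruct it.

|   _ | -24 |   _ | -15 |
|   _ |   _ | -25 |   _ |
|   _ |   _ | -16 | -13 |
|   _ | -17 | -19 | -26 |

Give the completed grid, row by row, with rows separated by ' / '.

-21 -24 -14 -15 / -18 -11 -25 -20 / -23 -22 -16 -13 / -12 -17 -19 -26

From row 4, -74 − (-17 + (-19) + (-26)) gives (4,1) = -12.
The remaining cell in column 3 is (1,3) = -74 − (-60) = -14.
Column 4 needs -74; the known cells sum to -54, so (2,4) = -20.
Anti-diagonal must total -74; the given cells sum to -52, so (3,2) = -22.
From row 1, -74 − (-24 + (-14) + (-15)) gives (1,1) = -21.
Using row 3: -22 + (-16) + (-13) + ? → (3,1) = -74 − (-51) = -23.
Column 1 needs -74; the known cells sum to -56, so (2,1) = -18.
Using column 2: -24 + (-22) + (-17) + ? → (2,2) = -74 − (-63) = -11.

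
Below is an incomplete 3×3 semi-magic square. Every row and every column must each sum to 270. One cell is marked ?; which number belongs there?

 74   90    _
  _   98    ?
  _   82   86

From row 1, 270 − (74 + 90) gives (1,3) = 106.
The remaining cell in row 3 is (3,1) = 270 − 168 = 102.
From column 1, 270 − (74 + 102) gives (2,1) = 94.
Column 3: 106 + 86 + ? = 270, so (2,3) = 78.

78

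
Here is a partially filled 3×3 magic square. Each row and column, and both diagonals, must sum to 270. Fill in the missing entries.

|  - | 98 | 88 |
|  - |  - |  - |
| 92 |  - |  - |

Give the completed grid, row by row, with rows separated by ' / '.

Row 1 needs 270; the known cells sum to 186, so (1,1) = 84.
Using column 1: 84 + 92 + ? → (2,1) = 270 − 176 = 94.
The remaining cell in anti-diagonal is (2,2) = 270 − 180 = 90.
Row 2: 94 + 90 + ? = 270, so (2,3) = 86.
The remaining cell in column 2 is (3,2) = 270 − 188 = 82.
From column 3, 270 − (88 + 86) gives (3,3) = 96.

84 98 88 / 94 90 86 / 92 82 96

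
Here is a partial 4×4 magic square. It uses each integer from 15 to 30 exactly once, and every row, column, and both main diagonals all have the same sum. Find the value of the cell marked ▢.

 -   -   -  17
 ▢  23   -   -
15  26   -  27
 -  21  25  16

18

The entries are 15 through 30, which sum to 360, so each line sums to 360/4 = 90.
Row 3 needs 90; the known cells sum to 68, so (3,3) = 22.
Row 4 needs 90; the known cells sum to 62, so (4,1) = 28.
Column 2 must total 90; the given cells sum to 70, so (1,2) = 20.
From column 4, 90 − (17 + 27 + 16) gives (2,4) = 30.
From main diagonal, 90 − (23 + 22 + 16) gives (1,1) = 29.
Using anti-diagonal: 17 + 26 + 28 + ? → (2,3) = 90 − 71 = 19.
Using row 1: 29 + 20 + 17 + ? → (1,3) = 90 − 66 = 24.
Row 2 must total 90; the given cells sum to 72, so (2,1) = 18.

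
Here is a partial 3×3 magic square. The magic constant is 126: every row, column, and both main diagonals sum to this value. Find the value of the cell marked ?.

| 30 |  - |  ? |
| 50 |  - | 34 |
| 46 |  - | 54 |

Row 2 must total 126; the given cells sum to 84, so (2,2) = 42.
From row 3, 126 − (46 + 54) gives (3,2) = 26.
The remaining cell in column 2 is (1,2) = 126 − 68 = 58.
The remaining cell in column 3 is (1,3) = 126 − 88 = 38.

38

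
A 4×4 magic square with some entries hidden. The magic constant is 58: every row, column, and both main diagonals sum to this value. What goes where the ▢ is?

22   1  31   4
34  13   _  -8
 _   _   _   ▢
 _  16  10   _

37

Row 2: 34 + 13 + (-8) + ? = 58, so (2,3) = 19.
The remaining cell in column 2 is (3,2) = 58 − 30 = 28.
Column 3 must total 58; the given cells sum to 60, so (3,3) = -2.
The remaining cell in main diagonal is (4,4) = 58 − 33 = 25.
Anti-diagonal must total 58; the given cells sum to 51, so (4,1) = 7.
From column 1, 58 − (22 + 34 + 7) gives (3,1) = -5.
Using column 4: 4 + (-8) + 25 + ? → (3,4) = 58 − 21 = 37.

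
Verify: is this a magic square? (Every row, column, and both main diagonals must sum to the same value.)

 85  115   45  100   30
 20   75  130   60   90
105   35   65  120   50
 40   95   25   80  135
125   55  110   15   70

Row 1: 85 + 115 + 45 + 100 + 30 = 375.
Row 2: 20 + 75 + 130 + 60 + 90 = 375.
Row 3: 105 + 35 + 65 + 120 + 50 = 375.
Row 4: 40 + 95 + 25 + 80 + 135 = 375.
Row 5: 125 + 55 + 110 + 15 + 70 = 375.
Column 1: 85 + 20 + 105 + 40 + 125 = 375.
Column 2: 115 + 75 + 35 + 95 + 55 = 375.
Column 3: 45 + 130 + 65 + 25 + 110 = 375.
Column 4: 100 + 60 + 120 + 80 + 15 = 375.
Column 5: 30 + 90 + 50 + 135 + 70 = 375.
Main diagonal: 85 + 75 + 65 + 80 + 70 = 375.
Anti-diagonal: 30 + 60 + 65 + 95 + 125 = 375.
All lines sum to 375.

Yes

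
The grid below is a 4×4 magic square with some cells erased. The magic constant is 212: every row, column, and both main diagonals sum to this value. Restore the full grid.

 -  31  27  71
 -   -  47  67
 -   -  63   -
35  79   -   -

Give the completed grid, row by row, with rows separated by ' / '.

The remaining cell in row 1 is (1,1) = 212 − 129 = 83.
From column 3, 212 − (27 + 47 + 63) gives (4,3) = 75.
Anti-diagonal needs 212; the known cells sum to 153, so (3,2) = 59.
Row 4 must total 212; the given cells sum to 189, so (4,4) = 23.
Using column 2: 31 + 59 + 79 + ? → (2,2) = 212 − 169 = 43.
Column 4 must total 212; the given cells sum to 161, so (3,4) = 51.
The remaining cell in row 2 is (2,1) = 212 − 157 = 55.
Using row 3: 59 + 63 + 51 + ? → (3,1) = 212 − 173 = 39.

83 31 27 71 / 55 43 47 67 / 39 59 63 51 / 35 79 75 23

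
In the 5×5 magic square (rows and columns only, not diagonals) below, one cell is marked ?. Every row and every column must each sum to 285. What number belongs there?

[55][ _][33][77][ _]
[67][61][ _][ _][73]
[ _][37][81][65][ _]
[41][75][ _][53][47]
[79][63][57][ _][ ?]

The remaining cell in row 4 is (4,3) = 285 − 216 = 69.
The remaining cell in column 1 is (3,1) = 285 − 242 = 43.
Column 2 must total 285; the given cells sum to 236, so (1,2) = 49.
Column 3 must total 285; the given cells sum to 240, so (2,3) = 45.
Row 1 needs 285; the known cells sum to 214, so (1,5) = 71.
The remaining cell in row 2 is (2,4) = 285 − 246 = 39.
From row 3, 285 − (43 + 37 + 81 + 65) gives (3,5) = 59.
Column 4 must total 285; the given cells sum to 234, so (5,4) = 51.
Column 5: 71 + 73 + 59 + 47 + ? = 285, so (5,5) = 35.

35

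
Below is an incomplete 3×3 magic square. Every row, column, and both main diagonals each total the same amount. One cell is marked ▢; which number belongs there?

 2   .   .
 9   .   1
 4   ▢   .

3

Column 1 is complete and sums to 15; that is the magic constant.
Row 2 must total 15; the given cells sum to 10, so (2,2) = 5.
Main diagonal: 2 + 5 + ? = 15, so (3,3) = 8.
Anti-diagonal: 5 + 4 + ? = 15, so (1,3) = 6.
From row 1, 15 − (2 + 6) gives (1,2) = 7.
The remaining cell in row 3 is (3,2) = 15 − 12 = 3.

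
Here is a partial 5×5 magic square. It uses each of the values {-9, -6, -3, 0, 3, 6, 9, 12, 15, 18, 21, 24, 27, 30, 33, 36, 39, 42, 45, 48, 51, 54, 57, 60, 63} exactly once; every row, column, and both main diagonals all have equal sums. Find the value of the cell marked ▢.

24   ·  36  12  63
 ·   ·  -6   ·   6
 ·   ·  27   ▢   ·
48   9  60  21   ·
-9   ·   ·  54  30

3

The 25 entries sum to 675, so each line sums to 675/5 = 135.
Row 1 must total 135; the given cells sum to 135, so (1,2) = 0.
Using row 4: 48 + 9 + 60 + 21 + ? → (4,5) = 135 − 138 = -3.
From column 3, 135 − (36 + (-6) + 27 + 60) gives (5,3) = 18.
From column 5, 135 − (63 + 6 + (-3) + 30) gives (3,5) = 39.
The remaining cell in main diagonal is (2,2) = 135 − 102 = 33.
The remaining cell in anti-diagonal is (2,4) = 135 − 90 = 45.
From row 2, 135 − (33 + (-6) + 45 + 6) gives (2,1) = 57.
Row 5 needs 135; the known cells sum to 93, so (5,2) = 42.
The remaining cell in column 1 is (3,1) = 135 − 120 = 15.
Column 2: 0 + 33 + 9 + 42 + ? = 135, so (3,2) = 51.
Column 4 must total 135; the given cells sum to 132, so (3,4) = 3.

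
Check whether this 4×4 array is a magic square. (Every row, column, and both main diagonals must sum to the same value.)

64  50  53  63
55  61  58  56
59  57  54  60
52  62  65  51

Row 1: 64 + 50 + 53 + 63 = 230.
Row 2: 55 + 61 + 58 + 56 = 230.
Row 3: 59 + 57 + 54 + 60 = 230.
Row 4: 52 + 62 + 65 + 51 = 230.
Column 1: 64 + 55 + 59 + 52 = 230.
Column 2: 50 + 61 + 57 + 62 = 230.
Column 3: 53 + 58 + 54 + 65 = 230.
Column 4: 63 + 56 + 60 + 51 = 230.
Main diagonal: 64 + 61 + 54 + 51 = 230.
Anti-diagonal: 63 + 58 + 57 + 52 = 230.
All lines sum to 230.

Yes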